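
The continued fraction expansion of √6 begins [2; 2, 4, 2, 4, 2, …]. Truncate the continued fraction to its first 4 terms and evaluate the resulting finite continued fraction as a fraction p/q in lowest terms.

49/20

Collapse the nested fraction from the inside out:
Start with 2.
4 + 1/(2/1) = 4 + 1/2 = 9/2
2 + 1/(9/2) = 2 + 2/9 = 20/9
2 + 1/(20/9) = 2 + 9/20 = 49/20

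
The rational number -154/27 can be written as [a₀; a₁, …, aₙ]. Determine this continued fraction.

[-6; 3, 2, 1, 2]

-154 = -6·27 + 8, so a_0 = -6
27 = 3·8 + 3, so a_1 = 3
8 = 2·3 + 2, so a_2 = 2
3 = 1·2 + 1, so a_3 = 1
2 = 2·1 + 0, so a_4 = 2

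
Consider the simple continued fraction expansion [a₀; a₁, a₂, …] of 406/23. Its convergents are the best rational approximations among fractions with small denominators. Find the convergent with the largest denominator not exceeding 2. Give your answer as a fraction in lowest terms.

35/2

List convergents until the denominator exceeds the bound:
a_0 = 17: 17/1  (≤ bound)
a_1 = 1: 18/1  (≤ bound)
a_2 = 1: 35/2  (≤ bound)
a_3 = 1: 53/3  (> 2, stop)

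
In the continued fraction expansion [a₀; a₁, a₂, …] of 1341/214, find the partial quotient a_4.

14

⌊1341/214⌋ = 6, remainder 57
⌊214/57⌋ = 3, remainder 43
⌊57/43⌋ = 1, remainder 14
⌊43/14⌋ = 3, remainder 1
⌊14/1⌋ = 14, remainder 0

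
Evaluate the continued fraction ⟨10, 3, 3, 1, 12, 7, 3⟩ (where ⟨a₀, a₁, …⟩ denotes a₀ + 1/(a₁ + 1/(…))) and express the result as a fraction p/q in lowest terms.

Start with 3.
7 + 1/(3/1) = 7 + 1/3 = 22/3
12 + 1/(22/3) = 12 + 3/22 = 267/22
1 + 1/(267/22) = 1 + 22/267 = 289/267
3 + 1/(289/267) = 3 + 267/289 = 1134/289
3 + 1/(1134/289) = 3 + 289/1134 = 3691/1134
10 + 1/(3691/1134) = 10 + 1134/3691 = 38044/3691

38044/3691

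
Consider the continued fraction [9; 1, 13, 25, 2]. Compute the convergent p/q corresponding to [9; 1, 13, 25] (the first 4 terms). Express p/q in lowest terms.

3485/351

Start with 25.
13 + 1/(25/1) = 13 + 1/25 = 326/25
1 + 1/(326/25) = 1 + 25/326 = 351/326
9 + 1/(351/326) = 9 + 326/351 = 3485/351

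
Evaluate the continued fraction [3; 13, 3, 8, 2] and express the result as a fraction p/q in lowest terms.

2171/706

Start with 2.
8 + 1/(2/1) = 8 + 1/2 = 17/2
3 + 1/(17/2) = 3 + 2/17 = 53/17
13 + 1/(53/17) = 13 + 17/53 = 706/53
3 + 1/(706/53) = 3 + 53/706 = 2171/706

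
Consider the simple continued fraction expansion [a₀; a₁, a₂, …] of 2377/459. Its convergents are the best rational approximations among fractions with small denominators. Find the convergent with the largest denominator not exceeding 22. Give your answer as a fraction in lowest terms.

List convergents until the denominator exceeds the bound:
a_0 = 5: 5/1  (≤ bound)
a_1 = 5: 26/5  (≤ bound)
a_2 = 1: 31/6  (≤ bound)
a_3 = 1: 57/11  (≤ bound)
a_4 = 2: 145/28  (> 22, stop)

57/11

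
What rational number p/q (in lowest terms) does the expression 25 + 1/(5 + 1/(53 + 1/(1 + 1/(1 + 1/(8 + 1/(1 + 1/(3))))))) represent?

Start with 3.
1 + 1/(3/1) = 1 + 1/3 = 4/3
8 + 1/(4/3) = 8 + 3/4 = 35/4
1 + 1/(35/4) = 1 + 4/35 = 39/35
1 + 1/(39/35) = 1 + 35/39 = 74/39
53 + 1/(74/39) = 53 + 39/74 = 3961/74
5 + 1/(3961/74) = 5 + 74/3961 = 19879/3961
25 + 1/(19879/3961) = 25 + 3961/19879 = 500936/19879

500936/19879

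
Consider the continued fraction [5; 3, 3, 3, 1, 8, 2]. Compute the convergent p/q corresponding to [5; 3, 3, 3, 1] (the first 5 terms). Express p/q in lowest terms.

228/43

a_0 = 5: 5/1
a_1 = 3: 16/3
a_2 = 3: 53/10
a_3 = 3: 175/33
a_4 = 1: 228/43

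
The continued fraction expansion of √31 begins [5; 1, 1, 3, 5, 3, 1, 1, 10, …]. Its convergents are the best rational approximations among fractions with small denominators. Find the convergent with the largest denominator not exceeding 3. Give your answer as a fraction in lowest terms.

11/2

List convergents until the denominator exceeds the bound:
a_0 = 5: 5/1  (≤ bound)
a_1 = 1: 6/1  (≤ bound)
a_2 = 1: 11/2  (≤ bound)
a_3 = 3: 39/7  (> 3, stop)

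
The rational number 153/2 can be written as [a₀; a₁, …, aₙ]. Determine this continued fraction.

⌊153/2⌋ = 76, remainder 1
⌊2/1⌋ = 2, remainder 0

[76; 2]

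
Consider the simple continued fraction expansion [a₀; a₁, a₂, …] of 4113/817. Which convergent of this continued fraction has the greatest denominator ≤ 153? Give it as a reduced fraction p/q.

735/146

a_0 = 5: 5/1  (≤ bound)
a_1 = 29: 146/29  (≤ bound)
a_2 = 5: 735/146  (≤ bound)
a_3 = 1: 881/175  (> 153, stop)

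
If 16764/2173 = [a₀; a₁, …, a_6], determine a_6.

16764 ÷ 2173 → quotient 7, remainder 1553
2173 ÷ 1553 → quotient 1, remainder 620
1553 ÷ 620 → quotient 2, remainder 313
620 ÷ 313 → quotient 1, remainder 307
313 ÷ 307 → quotient 1, remainder 6
307 ÷ 6 → quotient 51, remainder 1
6 ÷ 1 → quotient 6, remainder 0

6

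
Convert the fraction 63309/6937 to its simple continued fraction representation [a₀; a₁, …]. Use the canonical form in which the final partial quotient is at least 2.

⌊63309/6937⌋ = 9, remainder 876
⌊6937/876⌋ = 7, remainder 805
⌊876/805⌋ = 1, remainder 71
⌊805/71⌋ = 11, remainder 24
⌊71/24⌋ = 2, remainder 23
⌊24/23⌋ = 1, remainder 1
⌊23/1⌋ = 23, remainder 0

[9; 7, 1, 11, 2, 1, 23]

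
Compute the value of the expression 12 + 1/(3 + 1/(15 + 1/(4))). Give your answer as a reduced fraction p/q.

a_0 = 12: 12/1
a_1 = 3: 37/3
a_2 = 15: 567/46
a_3 = 4: 2305/187

2305/187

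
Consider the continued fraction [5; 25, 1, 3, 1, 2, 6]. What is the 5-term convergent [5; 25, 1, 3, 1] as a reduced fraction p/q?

Use the convergent recurrence hₖ = aₖ·hₖ₋₁ + hₖ₋₂ (and likewise for the denominators kₖ):
a_0 = 5: 5/1
a_1 = 25: 126/25
a_2 = 1: 131/26
a_3 = 3: 519/103
a_4 = 1: 650/129

650/129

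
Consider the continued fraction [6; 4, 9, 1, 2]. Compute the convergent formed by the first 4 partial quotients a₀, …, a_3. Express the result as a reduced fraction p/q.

256/41

a_0 = 6: 6/1
a_1 = 4: 25/4
a_2 = 9: 231/37
a_3 = 1: 256/41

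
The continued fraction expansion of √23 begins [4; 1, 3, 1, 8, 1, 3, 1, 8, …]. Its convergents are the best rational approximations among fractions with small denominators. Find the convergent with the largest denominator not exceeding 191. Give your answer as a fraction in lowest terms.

916/191

a_0 = 4: 4/1  (≤ bound)
a_1 = 1: 5/1  (≤ bound)
a_2 = 3: 19/4  (≤ bound)
a_3 = 1: 24/5  (≤ bound)
a_4 = 8: 211/44  (≤ bound)
a_5 = 1: 235/49  (≤ bound)
a_6 = 3: 916/191  (≤ bound)
a_7 = 1: 1151/240  (> 191, stop)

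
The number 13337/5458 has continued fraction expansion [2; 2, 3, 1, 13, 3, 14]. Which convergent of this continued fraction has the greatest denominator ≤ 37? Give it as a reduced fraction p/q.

List convergents until the denominator exceeds the bound:
a_0 = 2: 2/1  (≤ bound)
a_1 = 2: 5/2  (≤ bound)
a_2 = 3: 17/7  (≤ bound)
a_3 = 1: 22/9  (≤ bound)
a_4 = 13: 303/124  (> 37, stop)

22/9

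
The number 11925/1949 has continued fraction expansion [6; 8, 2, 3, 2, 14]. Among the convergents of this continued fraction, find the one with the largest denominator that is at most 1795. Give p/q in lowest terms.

826/135

a_0 = 6: 6/1  (≤ bound)
a_1 = 8: 49/8  (≤ bound)
a_2 = 2: 104/17  (≤ bound)
a_3 = 3: 361/59  (≤ bound)
a_4 = 2: 826/135  (≤ bound)
a_5 = 14: 11925/1949  (> 1795, stop)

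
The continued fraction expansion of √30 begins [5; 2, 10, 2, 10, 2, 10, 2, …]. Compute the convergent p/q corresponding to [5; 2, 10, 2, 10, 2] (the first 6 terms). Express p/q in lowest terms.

a_0 = 5: 5/1
a_1 = 2: 11/2
a_2 = 10: 115/21
a_3 = 2: 241/44
a_4 = 10: 2525/461
a_5 = 2: 5291/966

5291/966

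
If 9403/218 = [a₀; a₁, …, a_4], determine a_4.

9403 = 43·218 + 29, so a_0 = 43
218 = 7·29 + 15, so a_1 = 7
29 = 1·15 + 14, so a_2 = 1
15 = 1·14 + 1, so a_3 = 1
14 = 14·1 + 0, so a_4 = 14

14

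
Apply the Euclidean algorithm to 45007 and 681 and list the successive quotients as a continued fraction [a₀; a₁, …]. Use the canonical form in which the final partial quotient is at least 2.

[66; 11, 6, 10]

45007 = 66·681 + 61, so a_0 = 66
681 = 11·61 + 10, so a_1 = 11
61 = 6·10 + 1, so a_2 = 6
10 = 10·1 + 0, so a_3 = 10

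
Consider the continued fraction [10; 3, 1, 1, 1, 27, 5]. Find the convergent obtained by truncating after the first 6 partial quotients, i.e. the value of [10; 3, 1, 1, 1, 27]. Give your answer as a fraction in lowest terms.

a_0 = 10: 10/1
a_1 = 3: 31/3
a_2 = 1: 41/4
a_3 = 1: 72/7
a_4 = 1: 113/11
a_5 = 27: 3123/304

3123/304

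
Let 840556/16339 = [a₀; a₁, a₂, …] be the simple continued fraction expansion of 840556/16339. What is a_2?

4

840556 ÷ 16339 → quotient 51, remainder 7267
16339 ÷ 7267 → quotient 2, remainder 1805
7267 ÷ 1805 → quotient 4, remainder 47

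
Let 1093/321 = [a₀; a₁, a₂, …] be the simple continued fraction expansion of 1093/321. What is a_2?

⌊1093/321⌋ = 3, remainder 130
⌊321/130⌋ = 2, remainder 61
⌊130/61⌋ = 2, remainder 8

2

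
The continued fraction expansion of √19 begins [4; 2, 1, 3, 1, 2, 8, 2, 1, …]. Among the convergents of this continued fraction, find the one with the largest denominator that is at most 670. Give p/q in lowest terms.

a_0 = 4: 4/1  (≤ bound)
a_1 = 2: 9/2  (≤ bound)
a_2 = 1: 13/3  (≤ bound)
a_3 = 3: 48/11  (≤ bound)
a_4 = 1: 61/14  (≤ bound)
a_5 = 2: 170/39  (≤ bound)
a_6 = 8: 1421/326  (≤ bound)
a_7 = 2: 3012/691  (> 670, stop)

1421/326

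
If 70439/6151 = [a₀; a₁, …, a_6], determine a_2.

70439 = 11·6151 + 2778, so a_0 = 11
6151 = 2·2778 + 595, so a_1 = 2
2778 = 4·595 + 398, so a_2 = 4

4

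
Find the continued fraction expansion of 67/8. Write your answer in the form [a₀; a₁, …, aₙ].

[8; 2, 1, 2]

Apply division with remainder until the remainder is 0:
67 = 8·8 + 3, so a_0 = 8
8 = 2·3 + 2, so a_1 = 2
3 = 1·2 + 1, so a_2 = 1
2 = 2·1 + 0, so a_3 = 2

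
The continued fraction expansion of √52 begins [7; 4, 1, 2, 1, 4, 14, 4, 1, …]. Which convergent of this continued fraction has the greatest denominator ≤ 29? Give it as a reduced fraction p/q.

a_0 = 7: 7/1  (≤ bound)
a_1 = 4: 29/4  (≤ bound)
a_2 = 1: 36/5  (≤ bound)
a_3 = 2: 101/14  (≤ bound)
a_4 = 1: 137/19  (≤ bound)
a_5 = 4: 649/90  (> 29, stop)

137/19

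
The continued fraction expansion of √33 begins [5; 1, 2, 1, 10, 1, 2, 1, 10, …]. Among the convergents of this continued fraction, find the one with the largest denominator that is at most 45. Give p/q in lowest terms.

a_0 = 5: 5/1  (≤ bound)
a_1 = 1: 6/1  (≤ bound)
a_2 = 2: 17/3  (≤ bound)
a_3 = 1: 23/4  (≤ bound)
a_4 = 10: 247/43  (≤ bound)
a_5 = 1: 270/47  (> 45, stop)

247/43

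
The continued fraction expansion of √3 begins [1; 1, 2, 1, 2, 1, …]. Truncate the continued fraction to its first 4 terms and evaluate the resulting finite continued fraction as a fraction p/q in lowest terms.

7/4

Use the convergent recurrence hₖ = aₖ·hₖ₋₁ + hₖ₋₂ (and likewise for the denominators kₖ):
a_0 = 1: 1/1
a_1 = 1: 2/1
a_2 = 2: 5/3
a_3 = 1: 7/4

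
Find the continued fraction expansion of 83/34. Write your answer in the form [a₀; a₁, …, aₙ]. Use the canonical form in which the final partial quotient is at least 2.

Run the Euclidean algorithm, recording each quotient:
83 ÷ 34 → quotient 2, remainder 15
34 ÷ 15 → quotient 2, remainder 4
15 ÷ 4 → quotient 3, remainder 3
4 ÷ 3 → quotient 1, remainder 1
3 ÷ 1 → quotient 3, remainder 0

[2; 2, 3, 1, 3]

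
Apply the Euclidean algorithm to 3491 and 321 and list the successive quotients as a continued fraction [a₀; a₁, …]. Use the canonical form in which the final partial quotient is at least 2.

[10; 1, 7, 40]

Apply division with remainder until the remainder is 0:
⌊3491/321⌋ = 10, remainder 281
⌊321/281⌋ = 1, remainder 40
⌊281/40⌋ = 7, remainder 1
⌊40/1⌋ = 40, remainder 0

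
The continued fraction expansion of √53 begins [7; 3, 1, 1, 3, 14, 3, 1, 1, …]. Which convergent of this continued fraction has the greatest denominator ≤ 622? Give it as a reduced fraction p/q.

2599/357

a_0 = 7: 7/1  (≤ bound)
a_1 = 3: 22/3  (≤ bound)
a_2 = 1: 29/4  (≤ bound)
a_3 = 1: 51/7  (≤ bound)
a_4 = 3: 182/25  (≤ bound)
a_5 = 14: 2599/357  (≤ bound)
a_6 = 3: 7979/1096  (> 622, stop)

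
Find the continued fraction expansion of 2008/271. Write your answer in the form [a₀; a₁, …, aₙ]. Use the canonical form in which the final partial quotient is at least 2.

[7; 2, 2, 3, 1, 3, 3]

2008 = 7·271 + 111, so a_0 = 7
271 = 2·111 + 49, so a_1 = 2
111 = 2·49 + 13, so a_2 = 2
49 = 3·13 + 10, so a_3 = 3
13 = 1·10 + 3, so a_4 = 1
10 = 3·3 + 1, so a_5 = 3
3 = 3·1 + 0, so a_6 = 3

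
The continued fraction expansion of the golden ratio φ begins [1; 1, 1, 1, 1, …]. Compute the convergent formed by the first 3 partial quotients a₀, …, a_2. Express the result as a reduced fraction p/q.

Start with 1.
1 + 1/(1/1) = 1 + 1/1 = 2/1
1 + 1/(2/1) = 1 + 1/2 = 3/2

3/2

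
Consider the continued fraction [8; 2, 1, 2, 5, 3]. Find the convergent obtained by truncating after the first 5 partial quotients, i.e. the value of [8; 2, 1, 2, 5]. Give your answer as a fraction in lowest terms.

Collapse the nested fraction from the inside out:
Start with 5.
2 + 1/(5/1) = 2 + 1/5 = 11/5
1 + 1/(11/5) = 1 + 5/11 = 16/11
2 + 1/(16/11) = 2 + 11/16 = 43/16
8 + 1/(43/16) = 8 + 16/43 = 360/43

360/43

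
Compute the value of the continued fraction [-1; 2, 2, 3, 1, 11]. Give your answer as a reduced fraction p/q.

Work from the innermost term outward:
Start with 11.
1 + 1/(11/1) = 1 + 1/11 = 12/11
3 + 1/(12/11) = 3 + 11/12 = 47/12
2 + 1/(47/12) = 2 + 12/47 = 106/47
2 + 1/(106/47) = 2 + 47/106 = 259/106
-1 + 1/(259/106) = -1 + 106/259 = -153/259

-153/259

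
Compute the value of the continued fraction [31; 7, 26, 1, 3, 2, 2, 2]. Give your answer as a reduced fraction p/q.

Build up convergents one term at a time:
a_0 = 31: 31/1
a_1 = 7: 218/7
a_2 = 26: 5699/183
a_3 = 1: 5917/190
a_4 = 3: 23450/753
a_5 = 2: 52817/1696
a_6 = 2: 129084/4145
a_7 = 2: 310985/9986

310985/9986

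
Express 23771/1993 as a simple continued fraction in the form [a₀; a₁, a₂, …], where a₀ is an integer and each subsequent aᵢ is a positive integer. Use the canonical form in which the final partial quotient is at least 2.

Apply division with remainder until the remainder is 0:
23771 ÷ 1993 → quotient 11, remainder 1848
1993 ÷ 1848 → quotient 1, remainder 145
1848 ÷ 145 → quotient 12, remainder 108
145 ÷ 108 → quotient 1, remainder 37
108 ÷ 37 → quotient 2, remainder 34
37 ÷ 34 → quotient 1, remainder 3
34 ÷ 3 → quotient 11, remainder 1
3 ÷ 1 → quotient 3, remainder 0

[11; 1, 12, 1, 2, 1, 11, 3]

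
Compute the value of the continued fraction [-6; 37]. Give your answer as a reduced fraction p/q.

-221/37

a_0 = -6: -6/1
a_1 = 37: -221/37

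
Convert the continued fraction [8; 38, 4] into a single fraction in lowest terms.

1228/153

Use the convergent recurrence hₖ = aₖ·hₖ₋₁ + hₖ₋₂ (and likewise for the denominators kₖ):
a_0 = 8: 8/1
a_1 = 38: 305/38
a_2 = 4: 1228/153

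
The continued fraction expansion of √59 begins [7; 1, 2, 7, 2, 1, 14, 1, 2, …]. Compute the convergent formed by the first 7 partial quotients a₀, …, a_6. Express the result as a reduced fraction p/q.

7781/1013

Starting at the tail and folding back:
Start with 14.
1 + 1/(14/1) = 1 + 1/14 = 15/14
2 + 1/(15/14) = 2 + 14/15 = 44/15
7 + 1/(44/15) = 7 + 15/44 = 323/44
2 + 1/(323/44) = 2 + 44/323 = 690/323
1 + 1/(690/323) = 1 + 323/690 = 1013/690
7 + 1/(1013/690) = 7 + 690/1013 = 7781/1013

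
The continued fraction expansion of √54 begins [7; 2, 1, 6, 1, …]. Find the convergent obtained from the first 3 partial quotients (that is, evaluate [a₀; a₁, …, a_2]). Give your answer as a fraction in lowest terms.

Work from the innermost term outward:
Start with 1.
2 + 1/(1/1) = 2 + 1/1 = 3/1
7 + 1/(3/1) = 7 + 1/3 = 22/3

22/3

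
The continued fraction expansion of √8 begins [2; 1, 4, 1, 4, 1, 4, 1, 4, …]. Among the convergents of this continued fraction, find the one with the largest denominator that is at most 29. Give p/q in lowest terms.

82/29

List convergents until the denominator exceeds the bound:
a_0 = 2: 2/1  (≤ bound)
a_1 = 1: 3/1  (≤ bound)
a_2 = 4: 14/5  (≤ bound)
a_3 = 1: 17/6  (≤ bound)
a_4 = 4: 82/29  (≤ bound)
a_5 = 1: 99/35  (> 29, stop)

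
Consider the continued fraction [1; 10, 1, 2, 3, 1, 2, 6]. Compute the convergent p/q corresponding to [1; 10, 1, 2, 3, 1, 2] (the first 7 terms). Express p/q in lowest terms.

Use the convergent recurrence hₖ = aₖ·hₖ₋₁ + hₖ₋₂ (and likewise for the denominators kₖ):
a_0 = 1: 1/1
a_1 = 10: 11/10
a_2 = 1: 12/11
a_3 = 2: 35/32
a_4 = 3: 117/107
a_5 = 1: 152/139
a_6 = 2: 421/385

421/385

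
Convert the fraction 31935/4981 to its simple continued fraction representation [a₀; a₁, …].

[6; 2, 2, 3, 8, 3, 11]

31935 = 6·4981 + 2049, so a_0 = 6
4981 = 2·2049 + 883, so a_1 = 2
2049 = 2·883 + 283, so a_2 = 2
883 = 3·283 + 34, so a_3 = 3
283 = 8·34 + 11, so a_4 = 8
34 = 3·11 + 1, so a_5 = 3
11 = 11·1 + 0, so a_6 = 11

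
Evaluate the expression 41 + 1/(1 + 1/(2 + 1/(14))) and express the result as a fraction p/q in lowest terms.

Use the convergent recurrence hₖ = aₖ·hₖ₋₁ + hₖ₋₂ (and likewise for the denominators kₖ):
a_0 = 41: 41/1
a_1 = 1: 42/1
a_2 = 2: 125/3
a_3 = 14: 1792/43

1792/43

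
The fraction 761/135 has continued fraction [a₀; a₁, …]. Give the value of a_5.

761 = 5·135 + 86, so a_0 = 5
135 = 1·86 + 49, so a_1 = 1
86 = 1·49 + 37, so a_2 = 1
49 = 1·37 + 12, so a_3 = 1
37 = 3·12 + 1, so a_4 = 3
12 = 12·1 + 0, so a_5 = 12

12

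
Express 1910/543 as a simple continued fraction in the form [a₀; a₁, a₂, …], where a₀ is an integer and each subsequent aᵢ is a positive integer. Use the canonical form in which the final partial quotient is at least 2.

[3; 1, 1, 13, 1, 3, 1, 3]

Apply division with remainder until the remainder is 0:
1910 = 3·543 + 281, so a_0 = 3
543 = 1·281 + 262, so a_1 = 1
281 = 1·262 + 19, so a_2 = 1
262 = 13·19 + 15, so a_3 = 13
19 = 1·15 + 4, so a_4 = 1
15 = 3·4 + 3, so a_5 = 3
4 = 1·3 + 1, so a_6 = 1
3 = 3·1 + 0, so a_7 = 3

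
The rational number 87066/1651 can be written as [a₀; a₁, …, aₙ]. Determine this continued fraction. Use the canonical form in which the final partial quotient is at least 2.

[52; 1, 2, 1, 3, 1, 1, 48]

⌊87066/1651⌋ = 52, remainder 1214
⌊1651/1214⌋ = 1, remainder 437
⌊1214/437⌋ = 2, remainder 340
⌊437/340⌋ = 1, remainder 97
⌊340/97⌋ = 3, remainder 49
⌊97/49⌋ = 1, remainder 48
⌊49/48⌋ = 1, remainder 1
⌊48/1⌋ = 48, remainder 0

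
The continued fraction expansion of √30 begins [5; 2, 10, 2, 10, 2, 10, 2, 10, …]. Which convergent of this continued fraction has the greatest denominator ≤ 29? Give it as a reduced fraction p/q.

List convergents until the denominator exceeds the bound:
a_0 = 5: 5/1  (≤ bound)
a_1 = 2: 11/2  (≤ bound)
a_2 = 10: 115/21  (≤ bound)
a_3 = 2: 241/44  (> 29, stop)

115/21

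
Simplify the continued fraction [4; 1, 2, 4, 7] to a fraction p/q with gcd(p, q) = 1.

Start with 7.
4 + 1/(7/1) = 4 + 1/7 = 29/7
2 + 1/(29/7) = 2 + 7/29 = 65/29
1 + 1/(65/29) = 1 + 29/65 = 94/65
4 + 1/(94/65) = 4 + 65/94 = 441/94

441/94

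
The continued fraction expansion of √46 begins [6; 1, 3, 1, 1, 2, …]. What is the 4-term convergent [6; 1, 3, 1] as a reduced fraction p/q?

Use the convergent recurrence hₖ = aₖ·hₖ₋₁ + hₖ₋₂ (and likewise for the denominators kₖ):
a_0 = 6: 6/1
a_1 = 1: 7/1
a_2 = 3: 27/4
a_3 = 1: 34/5

34/5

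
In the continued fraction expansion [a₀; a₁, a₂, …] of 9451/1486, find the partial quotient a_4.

2

Repeatedly divide and take the remainder:
9451 ÷ 1486 → quotient 6, remainder 535
1486 ÷ 535 → quotient 2, remainder 416
535 ÷ 416 → quotient 1, remainder 119
416 ÷ 119 → quotient 3, remainder 59
119 ÷ 59 → quotient 2, remainder 1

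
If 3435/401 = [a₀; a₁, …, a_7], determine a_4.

3435 = 8·401 + 227, so a_0 = 8
401 = 1·227 + 174, so a_1 = 1
227 = 1·174 + 53, so a_2 = 1
174 = 3·53 + 15, so a_3 = 3
53 = 3·15 + 8, so a_4 = 3

3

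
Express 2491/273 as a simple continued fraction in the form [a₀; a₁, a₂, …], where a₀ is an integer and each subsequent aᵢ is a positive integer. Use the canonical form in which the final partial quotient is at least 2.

[9; 8, 34]

2491 = 9·273 + 34, so a_0 = 9
273 = 8·34 + 1, so a_1 = 8
34 = 34·1 + 0, so a_2 = 34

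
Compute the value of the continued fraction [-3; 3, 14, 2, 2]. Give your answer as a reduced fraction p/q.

Start with 2.
2 + 1/(2/1) = 2 + 1/2 = 5/2
14 + 1/(5/2) = 14 + 2/5 = 72/5
3 + 1/(72/5) = 3 + 5/72 = 221/72
-3 + 1/(221/72) = -3 + 72/221 = -591/221

-591/221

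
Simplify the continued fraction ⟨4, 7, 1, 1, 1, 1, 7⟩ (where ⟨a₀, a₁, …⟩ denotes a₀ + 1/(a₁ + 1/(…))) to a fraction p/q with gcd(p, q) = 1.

a_0 = 4: 4/1
a_1 = 7: 29/7
a_2 = 1: 33/8
a_3 = 1: 62/15
a_4 = 1: 95/23
a_5 = 1: 157/38
a_6 = 7: 1194/289

1194/289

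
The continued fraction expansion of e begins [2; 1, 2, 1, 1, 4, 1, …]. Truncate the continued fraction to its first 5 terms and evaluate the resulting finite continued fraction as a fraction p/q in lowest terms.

19/7

Start with 1.
1 + 1/(1/1) = 1 + 1/1 = 2/1
2 + 1/(2/1) = 2 + 1/2 = 5/2
1 + 1/(5/2) = 1 + 2/5 = 7/5
2 + 1/(7/5) = 2 + 5/7 = 19/7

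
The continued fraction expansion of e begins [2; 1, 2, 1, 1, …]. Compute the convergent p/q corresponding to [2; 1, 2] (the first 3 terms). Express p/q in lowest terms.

Starting at the tail and folding back:
Start with 2.
1 + 1/(2/1) = 1 + 1/2 = 3/2
2 + 1/(3/2) = 2 + 2/3 = 8/3

8/3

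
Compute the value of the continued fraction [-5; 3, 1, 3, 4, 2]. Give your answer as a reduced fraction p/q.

a_0 = -5: -5/1
a_1 = 3: -14/3
a_2 = 1: -19/4
a_3 = 3: -71/15
a_4 = 4: -303/64
a_5 = 2: -677/143

-677/143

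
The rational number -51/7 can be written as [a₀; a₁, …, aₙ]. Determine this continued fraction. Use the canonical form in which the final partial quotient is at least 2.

⌊-51/7⌋ = -8, remainder 5
⌊7/5⌋ = 1, remainder 2
⌊5/2⌋ = 2, remainder 1
⌊2/1⌋ = 2, remainder 0

[-8; 1, 2, 2]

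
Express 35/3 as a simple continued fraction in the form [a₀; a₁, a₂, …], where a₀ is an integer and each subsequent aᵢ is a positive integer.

[11; 1, 2]

35 = 11·3 + 2, so a_0 = 11
3 = 1·2 + 1, so a_1 = 1
2 = 2·1 + 0, so a_2 = 2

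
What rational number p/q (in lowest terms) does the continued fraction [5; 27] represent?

136/27

Start with 27.
5 + 1/(27/1) = 5 + 1/27 = 136/27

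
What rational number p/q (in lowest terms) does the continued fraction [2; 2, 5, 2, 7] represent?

440/179

Work from the innermost term outward:
Start with 7.
2 + 1/(7/1) = 2 + 1/7 = 15/7
5 + 1/(15/7) = 5 + 7/15 = 82/15
2 + 1/(82/15) = 2 + 15/82 = 179/82
2 + 1/(179/82) = 2 + 82/179 = 440/179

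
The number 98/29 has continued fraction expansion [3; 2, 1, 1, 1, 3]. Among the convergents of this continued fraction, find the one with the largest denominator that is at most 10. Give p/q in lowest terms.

27/8

List convergents until the denominator exceeds the bound:
a_0 = 3: 3/1  (≤ bound)
a_1 = 2: 7/2  (≤ bound)
a_2 = 1: 10/3  (≤ bound)
a_3 = 1: 17/5  (≤ bound)
a_4 = 1: 27/8  (≤ bound)
a_5 = 3: 98/29  (> 10, stop)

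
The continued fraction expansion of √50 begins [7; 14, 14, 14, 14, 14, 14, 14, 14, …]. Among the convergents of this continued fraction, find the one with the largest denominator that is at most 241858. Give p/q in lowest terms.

275807/39005

List convergents until the denominator exceeds the bound:
a_0 = 7: 7/1  (≤ bound)
a_1 = 14: 99/14  (≤ bound)
a_2 = 14: 1393/197  (≤ bound)
a_3 = 14: 19601/2772  (≤ bound)
a_4 = 14: 275807/39005  (≤ bound)
a_5 = 14: 3880899/548842  (> 241858, stop)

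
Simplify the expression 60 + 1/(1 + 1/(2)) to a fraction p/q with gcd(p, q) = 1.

182/3

Build up convergents one term at a time:
a_0 = 60: 60/1
a_1 = 1: 61/1
a_2 = 2: 182/3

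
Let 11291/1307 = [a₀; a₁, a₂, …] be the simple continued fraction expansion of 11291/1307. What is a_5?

3

11291 = 8·1307 + 835, so a_0 = 8
1307 = 1·835 + 472, so a_1 = 1
835 = 1·472 + 363, so a_2 = 1
472 = 1·363 + 109, so a_3 = 1
363 = 3·109 + 36, so a_4 = 3
109 = 3·36 + 1, so a_5 = 3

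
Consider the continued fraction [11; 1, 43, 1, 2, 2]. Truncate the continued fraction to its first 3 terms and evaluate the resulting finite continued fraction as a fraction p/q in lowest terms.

Start with 43.
1 + 1/(43/1) = 1 + 1/43 = 44/43
11 + 1/(44/43) = 11 + 43/44 = 527/44

527/44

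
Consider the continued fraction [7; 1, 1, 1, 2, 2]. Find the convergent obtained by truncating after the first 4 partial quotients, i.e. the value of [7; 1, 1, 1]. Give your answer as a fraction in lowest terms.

Start with 1.
1 + 1/(1/1) = 1 + 1/1 = 2/1
1 + 1/(2/1) = 1 + 1/2 = 3/2
7 + 1/(3/2) = 7 + 2/3 = 23/3

23/3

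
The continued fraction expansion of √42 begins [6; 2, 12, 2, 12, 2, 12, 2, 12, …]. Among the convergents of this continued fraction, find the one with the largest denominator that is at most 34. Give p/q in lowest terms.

162/25

List convergents until the denominator exceeds the bound:
a_0 = 6: 6/1  (≤ bound)
a_1 = 2: 13/2  (≤ bound)
a_2 = 12: 162/25  (≤ bound)
a_3 = 2: 337/52  (> 34, stop)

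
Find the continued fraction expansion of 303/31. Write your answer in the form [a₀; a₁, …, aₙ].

303 ÷ 31 → quotient 9, remainder 24
31 ÷ 24 → quotient 1, remainder 7
24 ÷ 7 → quotient 3, remainder 3
7 ÷ 3 → quotient 2, remainder 1
3 ÷ 1 → quotient 3, remainder 0

[9; 1, 3, 2, 3]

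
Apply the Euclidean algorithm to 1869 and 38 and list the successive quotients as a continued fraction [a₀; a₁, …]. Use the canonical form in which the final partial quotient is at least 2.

[49; 5, 2, 3]

Apply division with remainder until the remainder is 0:
1869 ÷ 38 → quotient 49, remainder 7
38 ÷ 7 → quotient 5, remainder 3
7 ÷ 3 → quotient 2, remainder 1
3 ÷ 1 → quotient 3, remainder 0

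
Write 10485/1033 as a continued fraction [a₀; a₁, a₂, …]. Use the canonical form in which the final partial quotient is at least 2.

[10; 6, 1, 1, 1, 51]

10485 ÷ 1033 → quotient 10, remainder 155
1033 ÷ 155 → quotient 6, remainder 103
155 ÷ 103 → quotient 1, remainder 52
103 ÷ 52 → quotient 1, remainder 51
52 ÷ 51 → quotient 1, remainder 1
51 ÷ 1 → quotient 51, remainder 0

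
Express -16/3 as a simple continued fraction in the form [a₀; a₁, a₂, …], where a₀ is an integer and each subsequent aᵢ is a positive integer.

⌊-16/3⌋ = -6, remainder 2
⌊3/2⌋ = 1, remainder 1
⌊2/1⌋ = 2, remainder 0

[-6; 1, 2]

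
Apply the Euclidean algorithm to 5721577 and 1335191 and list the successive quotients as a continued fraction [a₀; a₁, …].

5721577 ÷ 1335191 → quotient 4, remainder 380813
1335191 ÷ 380813 → quotient 3, remainder 192752
380813 ÷ 192752 → quotient 1, remainder 188061
192752 ÷ 188061 → quotient 1, remainder 4691
188061 ÷ 4691 → quotient 40, remainder 421
4691 ÷ 421 → quotient 11, remainder 60
421 ÷ 60 → quotient 7, remainder 1
60 ÷ 1 → quotient 60, remainder 0

[4; 3, 1, 1, 40, 11, 7, 60]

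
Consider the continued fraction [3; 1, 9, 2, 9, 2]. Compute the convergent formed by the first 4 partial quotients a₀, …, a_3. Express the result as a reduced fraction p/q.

Start with 2.
9 + 1/(2/1) = 9 + 1/2 = 19/2
1 + 1/(19/2) = 1 + 2/19 = 21/19
3 + 1/(21/19) = 3 + 19/21 = 82/21

82/21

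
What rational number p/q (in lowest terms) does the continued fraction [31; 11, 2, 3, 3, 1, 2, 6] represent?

Compute successive convergents:
a_0 = 31: 31/1
a_1 = 11: 342/11
a_2 = 2: 715/23
a_3 = 3: 2487/80
a_4 = 3: 8176/263
a_5 = 1: 10663/343
a_6 = 2: 29502/949
a_7 = 6: 187675/6037

187675/6037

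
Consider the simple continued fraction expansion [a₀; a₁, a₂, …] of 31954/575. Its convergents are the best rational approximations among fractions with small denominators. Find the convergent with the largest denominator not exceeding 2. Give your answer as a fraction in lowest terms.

111/2

a_0 = 55: 55/1  (≤ bound)
a_1 = 1: 56/1  (≤ bound)
a_2 = 1: 111/2  (≤ bound)
a_3 = 2: 278/5  (> 2, stop)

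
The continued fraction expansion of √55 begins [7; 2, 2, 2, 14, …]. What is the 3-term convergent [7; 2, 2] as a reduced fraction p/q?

Build up convergents one term at a time:
a_0 = 7: 7/1
a_1 = 2: 15/2
a_2 = 2: 37/5

37/5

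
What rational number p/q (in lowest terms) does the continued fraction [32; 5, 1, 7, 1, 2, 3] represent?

16471/512

Start with 3.
2 + 1/(3/1) = 2 + 1/3 = 7/3
1 + 1/(7/3) = 1 + 3/7 = 10/7
7 + 1/(10/7) = 7 + 7/10 = 77/10
1 + 1/(77/10) = 1 + 10/77 = 87/77
5 + 1/(87/77) = 5 + 77/87 = 512/87
32 + 1/(512/87) = 32 + 87/512 = 16471/512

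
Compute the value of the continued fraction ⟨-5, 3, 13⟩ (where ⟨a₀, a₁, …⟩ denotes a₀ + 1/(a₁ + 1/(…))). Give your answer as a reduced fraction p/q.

-187/40

Start with 13.
3 + 1/(13/1) = 3 + 1/13 = 40/13
-5 + 1/(40/13) = -5 + 13/40 = -187/40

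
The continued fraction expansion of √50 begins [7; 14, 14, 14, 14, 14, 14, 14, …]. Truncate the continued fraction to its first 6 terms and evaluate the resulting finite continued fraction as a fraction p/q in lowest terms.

Start with 14.
14 + 1/(14/1) = 14 + 1/14 = 197/14
14 + 1/(197/14) = 14 + 14/197 = 2772/197
14 + 1/(2772/197) = 14 + 197/2772 = 39005/2772
14 + 1/(39005/2772) = 14 + 2772/39005 = 548842/39005
7 + 1/(548842/39005) = 7 + 39005/548842 = 3880899/548842

3880899/548842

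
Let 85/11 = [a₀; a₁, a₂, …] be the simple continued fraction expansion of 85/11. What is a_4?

2

⌊85/11⌋ = 7, remainder 8
⌊11/8⌋ = 1, remainder 3
⌊8/3⌋ = 2, remainder 2
⌊3/2⌋ = 1, remainder 1
⌊2/1⌋ = 2, remainder 0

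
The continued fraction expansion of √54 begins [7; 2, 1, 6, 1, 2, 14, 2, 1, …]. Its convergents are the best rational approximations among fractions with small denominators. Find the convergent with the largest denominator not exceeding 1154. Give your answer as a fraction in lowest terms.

a_0 = 7: 7/1  (≤ bound)
a_1 = 2: 15/2  (≤ bound)
a_2 = 1: 22/3  (≤ bound)
a_3 = 6: 147/20  (≤ bound)
a_4 = 1: 169/23  (≤ bound)
a_5 = 2: 485/66  (≤ bound)
a_6 = 14: 6959/947  (≤ bound)
a_7 = 2: 14403/1960  (> 1154, stop)

6959/947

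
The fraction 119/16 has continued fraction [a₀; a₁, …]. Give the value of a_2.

Apply division with remainder until the remainder is 0:
⌊119/16⌋ = 7, remainder 7
⌊16/7⌋ = 2, remainder 2
⌊7/2⌋ = 3, remainder 1

3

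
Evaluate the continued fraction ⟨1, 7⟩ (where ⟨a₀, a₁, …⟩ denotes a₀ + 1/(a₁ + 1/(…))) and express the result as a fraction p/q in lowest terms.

Work from the innermost term outward:
Start with 7.
1 + 1/(7/1) = 1 + 1/7 = 8/7

8/7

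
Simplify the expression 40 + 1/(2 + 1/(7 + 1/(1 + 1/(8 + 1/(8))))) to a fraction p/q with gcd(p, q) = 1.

49576/1225

a_0 = 40: 40/1
a_1 = 2: 81/2
a_2 = 7: 607/15
a_3 = 1: 688/17
a_4 = 8: 6111/151
a_5 = 8: 49576/1225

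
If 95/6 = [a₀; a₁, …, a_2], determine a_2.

5

Apply division with remainder until the remainder is 0:
⌊95/6⌋ = 15, remainder 5
⌊6/5⌋ = 1, remainder 1
⌊5/1⌋ = 5, remainder 0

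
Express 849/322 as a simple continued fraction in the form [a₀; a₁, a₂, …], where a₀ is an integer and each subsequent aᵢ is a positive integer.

[2; 1, 1, 1, 3, 29]

Repeatedly divide and take the remainder:
849 = 2·322 + 205, so a_0 = 2
322 = 1·205 + 117, so a_1 = 1
205 = 1·117 + 88, so a_2 = 1
117 = 1·88 + 29, so a_3 = 1
88 = 3·29 + 1, so a_4 = 3
29 = 29·1 + 0, so a_5 = 29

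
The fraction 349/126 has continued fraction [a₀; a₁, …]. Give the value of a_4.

Run the Euclidean algorithm, recording each quotient:
⌊349/126⌋ = 2, remainder 97
⌊126/97⌋ = 1, remainder 29
⌊97/29⌋ = 3, remainder 10
⌊29/10⌋ = 2, remainder 9
⌊10/9⌋ = 1, remainder 1

1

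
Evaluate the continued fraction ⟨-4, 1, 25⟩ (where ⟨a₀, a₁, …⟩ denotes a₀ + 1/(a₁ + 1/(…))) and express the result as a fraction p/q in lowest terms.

a_0 = -4: -4/1
a_1 = 1: -3/1
a_2 = 25: -79/26

-79/26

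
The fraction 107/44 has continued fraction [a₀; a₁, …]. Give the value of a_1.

Run the Euclidean algorithm, recording each quotient:
107 ÷ 44 → quotient 2, remainder 19
44 ÷ 19 → quotient 2, remainder 6

2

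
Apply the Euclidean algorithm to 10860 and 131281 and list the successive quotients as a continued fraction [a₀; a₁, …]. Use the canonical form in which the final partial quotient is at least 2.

[0; 12, 11, 3, 3, 13, 2, 3]

10860 ÷ 131281 → quotient 0, remainder 10860
131281 ÷ 10860 → quotient 12, remainder 961
10860 ÷ 961 → quotient 11, remainder 289
961 ÷ 289 → quotient 3, remainder 94
289 ÷ 94 → quotient 3, remainder 7
94 ÷ 7 → quotient 13, remainder 3
7 ÷ 3 → quotient 2, remainder 1
3 ÷ 1 → quotient 3, remainder 0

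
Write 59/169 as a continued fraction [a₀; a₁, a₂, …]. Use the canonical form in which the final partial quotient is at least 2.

[0; 2, 1, 6, 2, 1, 2]

Run the Euclidean algorithm, recording each quotient:
59 = 0·169 + 59, so a_0 = 0
169 = 2·59 + 51, so a_1 = 2
59 = 1·51 + 8, so a_2 = 1
51 = 6·8 + 3, so a_3 = 6
8 = 2·3 + 2, so a_4 = 2
3 = 1·2 + 1, so a_5 = 1
2 = 2·1 + 0, so a_6 = 2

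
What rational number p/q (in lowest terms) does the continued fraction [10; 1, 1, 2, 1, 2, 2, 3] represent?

Start with 3.
2 + 1/(3/1) = 2 + 1/3 = 7/3
2 + 1/(7/3) = 2 + 3/7 = 17/7
1 + 1/(17/7) = 1 + 7/17 = 24/17
2 + 1/(24/17) = 2 + 17/24 = 65/24
1 + 1/(65/24) = 1 + 24/65 = 89/65
1 + 1/(89/65) = 1 + 65/89 = 154/89
10 + 1/(154/89) = 10 + 89/154 = 1629/154

1629/154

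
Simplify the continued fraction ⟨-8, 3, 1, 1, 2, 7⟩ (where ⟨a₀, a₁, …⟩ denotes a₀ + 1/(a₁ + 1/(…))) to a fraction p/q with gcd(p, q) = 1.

-1027/133

Start with 7.
2 + 1/(7/1) = 2 + 1/7 = 15/7
1 + 1/(15/7) = 1 + 7/15 = 22/15
1 + 1/(22/15) = 1 + 15/22 = 37/22
3 + 1/(37/22) = 3 + 22/37 = 133/37
-8 + 1/(133/37) = -8 + 37/133 = -1027/133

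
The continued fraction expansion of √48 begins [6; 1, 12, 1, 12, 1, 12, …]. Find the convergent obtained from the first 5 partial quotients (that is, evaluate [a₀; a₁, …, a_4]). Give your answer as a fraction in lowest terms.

Work from the innermost term outward:
Start with 12.
1 + 1/(12/1) = 1 + 1/12 = 13/12
12 + 1/(13/12) = 12 + 12/13 = 168/13
1 + 1/(168/13) = 1 + 13/168 = 181/168
6 + 1/(181/168) = 6 + 168/181 = 1254/181

1254/181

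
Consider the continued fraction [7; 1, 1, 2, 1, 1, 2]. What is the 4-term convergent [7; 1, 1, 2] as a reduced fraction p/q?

a_0 = 7: 7/1
a_1 = 1: 8/1
a_2 = 1: 15/2
a_3 = 2: 38/5

38/5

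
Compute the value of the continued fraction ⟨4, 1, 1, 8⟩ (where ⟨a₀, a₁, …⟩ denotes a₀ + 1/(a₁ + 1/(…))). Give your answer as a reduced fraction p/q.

77/17

Build up convergents one term at a time:
a_0 = 4: 4/1
a_1 = 1: 5/1
a_2 = 1: 9/2
a_3 = 8: 77/17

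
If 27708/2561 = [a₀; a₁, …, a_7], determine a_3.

1

Run the Euclidean algorithm, recording each quotient:
27708 ÷ 2561 → quotient 10, remainder 2098
2561 ÷ 2098 → quotient 1, remainder 463
2098 ÷ 463 → quotient 4, remainder 246
463 ÷ 246 → quotient 1, remainder 217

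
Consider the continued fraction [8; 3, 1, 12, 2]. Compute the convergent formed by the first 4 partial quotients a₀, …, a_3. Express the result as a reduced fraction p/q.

421/51

Start with 12.
1 + 1/(12/1) = 1 + 1/12 = 13/12
3 + 1/(13/12) = 3 + 12/13 = 51/13
8 + 1/(51/13) = 8 + 13/51 = 421/51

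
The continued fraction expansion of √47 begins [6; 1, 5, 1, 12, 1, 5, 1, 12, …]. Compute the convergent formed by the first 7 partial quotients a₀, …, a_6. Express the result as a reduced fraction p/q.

3942/575

Use the convergent recurrence hₖ = aₖ·hₖ₋₁ + hₖ₋₂ (and likewise for the denominators kₖ):
a_0 = 6: 6/1
a_1 = 1: 7/1
a_2 = 5: 41/6
a_3 = 1: 48/7
a_4 = 12: 617/90
a_5 = 1: 665/97
a_6 = 5: 3942/575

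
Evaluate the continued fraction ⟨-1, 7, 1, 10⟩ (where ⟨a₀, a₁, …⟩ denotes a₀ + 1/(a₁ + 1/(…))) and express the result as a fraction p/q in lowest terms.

a_0 = -1: -1/1
a_1 = 7: -6/7
a_2 = 1: -7/8
a_3 = 10: -76/87

-76/87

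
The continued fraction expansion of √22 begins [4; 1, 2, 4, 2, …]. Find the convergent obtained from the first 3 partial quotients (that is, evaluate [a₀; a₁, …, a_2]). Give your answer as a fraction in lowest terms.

Compute successive convergents:
a_0 = 4: 4/1
a_1 = 1: 5/1
a_2 = 2: 14/3

14/3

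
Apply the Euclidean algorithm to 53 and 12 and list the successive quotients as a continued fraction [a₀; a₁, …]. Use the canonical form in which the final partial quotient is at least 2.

⌊53/12⌋ = 4, remainder 5
⌊12/5⌋ = 2, remainder 2
⌊5/2⌋ = 2, remainder 1
⌊2/1⌋ = 2, remainder 0

[4; 2, 2, 2]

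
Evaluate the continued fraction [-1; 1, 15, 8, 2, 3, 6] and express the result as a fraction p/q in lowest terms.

a_0 = -1: -1/1
a_1 = 1: 0/1
a_2 = 15: -1/16
a_3 = 8: -8/129
a_4 = 2: -17/274
a_5 = 3: -59/951
a_6 = 6: -371/5980

-371/5980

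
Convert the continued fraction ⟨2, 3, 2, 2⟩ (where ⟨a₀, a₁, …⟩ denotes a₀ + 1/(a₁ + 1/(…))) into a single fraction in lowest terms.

39/17

a_0 = 2: 2/1
a_1 = 3: 7/3
a_2 = 2: 16/7
a_3 = 2: 39/17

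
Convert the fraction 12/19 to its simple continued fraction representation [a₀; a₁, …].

[0; 1, 1, 1, 2, 2]

⌊12/19⌋ = 0, remainder 12
⌊19/12⌋ = 1, remainder 7
⌊12/7⌋ = 1, remainder 5
⌊7/5⌋ = 1, remainder 2
⌊5/2⌋ = 2, remainder 1
⌊2/1⌋ = 2, remainder 0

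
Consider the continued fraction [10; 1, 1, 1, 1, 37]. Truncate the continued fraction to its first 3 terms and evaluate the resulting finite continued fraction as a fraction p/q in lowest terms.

a_0 = 10: 10/1
a_1 = 1: 11/1
a_2 = 1: 21/2

21/2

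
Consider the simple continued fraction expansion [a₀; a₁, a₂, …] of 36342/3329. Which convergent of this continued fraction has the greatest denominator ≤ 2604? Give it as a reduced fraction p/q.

14563/1334

a_0 = 10: 10/1  (≤ bound)
a_1 = 1: 11/1  (≤ bound)
a_2 = 11: 131/12  (≤ bound)
a_3 = 55: 7216/661  (≤ bound)
a_4 = 2: 14563/1334  (≤ bound)
a_5 = 2: 36342/3329  (> 2604, stop)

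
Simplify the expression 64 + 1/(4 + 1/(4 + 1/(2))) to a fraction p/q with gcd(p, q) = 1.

Compute successive convergents:
a_0 = 64: 64/1
a_1 = 4: 257/4
a_2 = 4: 1092/17
a_3 = 2: 2441/38

2441/38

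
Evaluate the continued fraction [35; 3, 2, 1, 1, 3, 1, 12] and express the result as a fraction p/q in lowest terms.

35189/997

Starting at the tail and folding back:
Start with 12.
1 + 1/(12/1) = 1 + 1/12 = 13/12
3 + 1/(13/12) = 3 + 12/13 = 51/13
1 + 1/(51/13) = 1 + 13/51 = 64/51
1 + 1/(64/51) = 1 + 51/64 = 115/64
2 + 1/(115/64) = 2 + 64/115 = 294/115
3 + 1/(294/115) = 3 + 115/294 = 997/294
35 + 1/(997/294) = 35 + 294/997 = 35189/997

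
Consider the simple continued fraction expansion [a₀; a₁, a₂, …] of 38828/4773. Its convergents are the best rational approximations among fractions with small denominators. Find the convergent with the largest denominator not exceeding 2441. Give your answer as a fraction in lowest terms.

List convergents until the denominator exceeds the bound:
a_0 = 8: 8/1  (≤ bound)
a_1 = 7: 57/7  (≤ bound)
a_2 = 2: 122/15  (≤ bound)
a_3 = 2: 301/37  (≤ bound)
a_4 = 3: 1025/126  (≤ bound)
a_5 = 12: 12601/1549  (≤ bound)
a_6 = 3: 38828/4773  (> 2441, stop)

12601/1549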